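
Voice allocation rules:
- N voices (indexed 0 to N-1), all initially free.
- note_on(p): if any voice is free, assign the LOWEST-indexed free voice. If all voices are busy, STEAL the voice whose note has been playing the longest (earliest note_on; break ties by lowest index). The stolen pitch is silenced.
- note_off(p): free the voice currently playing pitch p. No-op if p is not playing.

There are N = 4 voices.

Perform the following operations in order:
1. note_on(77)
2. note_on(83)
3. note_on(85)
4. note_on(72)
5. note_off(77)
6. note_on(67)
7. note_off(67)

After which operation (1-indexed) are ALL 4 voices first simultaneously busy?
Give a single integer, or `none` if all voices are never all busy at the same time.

Op 1: note_on(77): voice 0 is free -> assigned | voices=[77 - - -]
Op 2: note_on(83): voice 1 is free -> assigned | voices=[77 83 - -]
Op 3: note_on(85): voice 2 is free -> assigned | voices=[77 83 85 -]
Op 4: note_on(72): voice 3 is free -> assigned | voices=[77 83 85 72]
Op 5: note_off(77): free voice 0 | voices=[- 83 85 72]
Op 6: note_on(67): voice 0 is free -> assigned | voices=[67 83 85 72]
Op 7: note_off(67): free voice 0 | voices=[- 83 85 72]

Answer: 4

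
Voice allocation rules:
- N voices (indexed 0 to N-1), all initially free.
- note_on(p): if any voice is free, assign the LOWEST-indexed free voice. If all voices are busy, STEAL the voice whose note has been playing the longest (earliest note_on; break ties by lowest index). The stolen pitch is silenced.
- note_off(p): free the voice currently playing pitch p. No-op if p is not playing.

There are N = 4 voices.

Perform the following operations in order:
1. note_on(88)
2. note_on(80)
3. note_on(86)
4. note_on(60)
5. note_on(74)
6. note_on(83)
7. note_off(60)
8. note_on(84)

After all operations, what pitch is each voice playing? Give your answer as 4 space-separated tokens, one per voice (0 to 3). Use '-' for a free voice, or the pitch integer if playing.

Answer: 74 83 86 84

Derivation:
Op 1: note_on(88): voice 0 is free -> assigned | voices=[88 - - -]
Op 2: note_on(80): voice 1 is free -> assigned | voices=[88 80 - -]
Op 3: note_on(86): voice 2 is free -> assigned | voices=[88 80 86 -]
Op 4: note_on(60): voice 3 is free -> assigned | voices=[88 80 86 60]
Op 5: note_on(74): all voices busy, STEAL voice 0 (pitch 88, oldest) -> assign | voices=[74 80 86 60]
Op 6: note_on(83): all voices busy, STEAL voice 1 (pitch 80, oldest) -> assign | voices=[74 83 86 60]
Op 7: note_off(60): free voice 3 | voices=[74 83 86 -]
Op 8: note_on(84): voice 3 is free -> assigned | voices=[74 83 86 84]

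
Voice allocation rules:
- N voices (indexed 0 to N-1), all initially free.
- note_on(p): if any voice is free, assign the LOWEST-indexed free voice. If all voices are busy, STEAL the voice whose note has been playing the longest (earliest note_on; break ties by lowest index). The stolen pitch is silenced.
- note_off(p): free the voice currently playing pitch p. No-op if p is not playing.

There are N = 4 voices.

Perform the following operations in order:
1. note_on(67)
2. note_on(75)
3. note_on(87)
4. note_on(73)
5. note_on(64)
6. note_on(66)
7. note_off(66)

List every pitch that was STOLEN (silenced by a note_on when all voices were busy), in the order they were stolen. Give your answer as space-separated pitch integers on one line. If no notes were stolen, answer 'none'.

Op 1: note_on(67): voice 0 is free -> assigned | voices=[67 - - -]
Op 2: note_on(75): voice 1 is free -> assigned | voices=[67 75 - -]
Op 3: note_on(87): voice 2 is free -> assigned | voices=[67 75 87 -]
Op 4: note_on(73): voice 3 is free -> assigned | voices=[67 75 87 73]
Op 5: note_on(64): all voices busy, STEAL voice 0 (pitch 67, oldest) -> assign | voices=[64 75 87 73]
Op 6: note_on(66): all voices busy, STEAL voice 1 (pitch 75, oldest) -> assign | voices=[64 66 87 73]
Op 7: note_off(66): free voice 1 | voices=[64 - 87 73]

Answer: 67 75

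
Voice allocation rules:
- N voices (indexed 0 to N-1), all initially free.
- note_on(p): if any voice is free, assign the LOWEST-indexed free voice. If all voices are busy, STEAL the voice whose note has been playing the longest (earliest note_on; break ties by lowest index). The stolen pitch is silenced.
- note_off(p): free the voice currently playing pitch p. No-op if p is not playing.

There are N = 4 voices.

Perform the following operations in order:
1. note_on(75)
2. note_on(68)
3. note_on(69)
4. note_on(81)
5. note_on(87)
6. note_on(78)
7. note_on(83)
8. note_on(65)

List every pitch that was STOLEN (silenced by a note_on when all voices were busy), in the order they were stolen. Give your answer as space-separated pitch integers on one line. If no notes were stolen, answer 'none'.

Answer: 75 68 69 81

Derivation:
Op 1: note_on(75): voice 0 is free -> assigned | voices=[75 - - -]
Op 2: note_on(68): voice 1 is free -> assigned | voices=[75 68 - -]
Op 3: note_on(69): voice 2 is free -> assigned | voices=[75 68 69 -]
Op 4: note_on(81): voice 3 is free -> assigned | voices=[75 68 69 81]
Op 5: note_on(87): all voices busy, STEAL voice 0 (pitch 75, oldest) -> assign | voices=[87 68 69 81]
Op 6: note_on(78): all voices busy, STEAL voice 1 (pitch 68, oldest) -> assign | voices=[87 78 69 81]
Op 7: note_on(83): all voices busy, STEAL voice 2 (pitch 69, oldest) -> assign | voices=[87 78 83 81]
Op 8: note_on(65): all voices busy, STEAL voice 3 (pitch 81, oldest) -> assign | voices=[87 78 83 65]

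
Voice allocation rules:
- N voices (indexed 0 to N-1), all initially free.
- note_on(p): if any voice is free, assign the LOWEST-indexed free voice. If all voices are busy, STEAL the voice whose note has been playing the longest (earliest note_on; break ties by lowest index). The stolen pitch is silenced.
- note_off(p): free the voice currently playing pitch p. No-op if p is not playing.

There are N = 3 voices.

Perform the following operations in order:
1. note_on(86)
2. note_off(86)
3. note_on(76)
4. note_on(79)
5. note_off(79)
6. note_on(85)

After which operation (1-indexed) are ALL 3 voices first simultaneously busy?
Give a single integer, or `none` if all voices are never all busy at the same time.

Op 1: note_on(86): voice 0 is free -> assigned | voices=[86 - -]
Op 2: note_off(86): free voice 0 | voices=[- - -]
Op 3: note_on(76): voice 0 is free -> assigned | voices=[76 - -]
Op 4: note_on(79): voice 1 is free -> assigned | voices=[76 79 -]
Op 5: note_off(79): free voice 1 | voices=[76 - -]
Op 6: note_on(85): voice 1 is free -> assigned | voices=[76 85 -]

Answer: none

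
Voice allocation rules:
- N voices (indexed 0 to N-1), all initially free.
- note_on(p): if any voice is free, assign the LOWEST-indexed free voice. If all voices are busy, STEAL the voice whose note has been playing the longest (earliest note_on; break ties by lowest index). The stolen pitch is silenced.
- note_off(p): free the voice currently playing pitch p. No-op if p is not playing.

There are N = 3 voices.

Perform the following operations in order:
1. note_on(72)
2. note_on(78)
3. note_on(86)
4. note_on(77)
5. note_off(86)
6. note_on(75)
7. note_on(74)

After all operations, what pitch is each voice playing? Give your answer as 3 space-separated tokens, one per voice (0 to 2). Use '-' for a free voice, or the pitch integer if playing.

Answer: 77 74 75

Derivation:
Op 1: note_on(72): voice 0 is free -> assigned | voices=[72 - -]
Op 2: note_on(78): voice 1 is free -> assigned | voices=[72 78 -]
Op 3: note_on(86): voice 2 is free -> assigned | voices=[72 78 86]
Op 4: note_on(77): all voices busy, STEAL voice 0 (pitch 72, oldest) -> assign | voices=[77 78 86]
Op 5: note_off(86): free voice 2 | voices=[77 78 -]
Op 6: note_on(75): voice 2 is free -> assigned | voices=[77 78 75]
Op 7: note_on(74): all voices busy, STEAL voice 1 (pitch 78, oldest) -> assign | voices=[77 74 75]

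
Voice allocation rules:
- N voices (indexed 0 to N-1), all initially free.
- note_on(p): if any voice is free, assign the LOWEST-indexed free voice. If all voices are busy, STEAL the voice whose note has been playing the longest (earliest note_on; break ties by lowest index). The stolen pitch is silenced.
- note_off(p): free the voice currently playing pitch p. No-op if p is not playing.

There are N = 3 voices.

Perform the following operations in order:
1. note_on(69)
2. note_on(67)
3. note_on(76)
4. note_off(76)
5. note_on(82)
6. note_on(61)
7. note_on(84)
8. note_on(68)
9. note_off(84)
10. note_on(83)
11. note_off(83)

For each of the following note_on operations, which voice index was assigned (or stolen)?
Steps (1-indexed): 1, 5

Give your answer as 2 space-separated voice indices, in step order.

Answer: 0 2

Derivation:
Op 1: note_on(69): voice 0 is free -> assigned | voices=[69 - -]
Op 2: note_on(67): voice 1 is free -> assigned | voices=[69 67 -]
Op 3: note_on(76): voice 2 is free -> assigned | voices=[69 67 76]
Op 4: note_off(76): free voice 2 | voices=[69 67 -]
Op 5: note_on(82): voice 2 is free -> assigned | voices=[69 67 82]
Op 6: note_on(61): all voices busy, STEAL voice 0 (pitch 69, oldest) -> assign | voices=[61 67 82]
Op 7: note_on(84): all voices busy, STEAL voice 1 (pitch 67, oldest) -> assign | voices=[61 84 82]
Op 8: note_on(68): all voices busy, STEAL voice 2 (pitch 82, oldest) -> assign | voices=[61 84 68]
Op 9: note_off(84): free voice 1 | voices=[61 - 68]
Op 10: note_on(83): voice 1 is free -> assigned | voices=[61 83 68]
Op 11: note_off(83): free voice 1 | voices=[61 - 68]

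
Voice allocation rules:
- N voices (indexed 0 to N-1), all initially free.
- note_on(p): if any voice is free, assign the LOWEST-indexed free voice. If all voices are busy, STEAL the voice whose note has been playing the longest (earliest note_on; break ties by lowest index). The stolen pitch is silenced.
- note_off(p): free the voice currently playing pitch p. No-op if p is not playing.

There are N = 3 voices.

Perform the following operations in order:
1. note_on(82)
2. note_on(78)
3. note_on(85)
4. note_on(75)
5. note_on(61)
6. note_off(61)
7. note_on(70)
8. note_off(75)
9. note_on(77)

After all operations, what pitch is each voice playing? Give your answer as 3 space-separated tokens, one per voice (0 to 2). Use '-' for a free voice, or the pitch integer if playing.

Op 1: note_on(82): voice 0 is free -> assigned | voices=[82 - -]
Op 2: note_on(78): voice 1 is free -> assigned | voices=[82 78 -]
Op 3: note_on(85): voice 2 is free -> assigned | voices=[82 78 85]
Op 4: note_on(75): all voices busy, STEAL voice 0 (pitch 82, oldest) -> assign | voices=[75 78 85]
Op 5: note_on(61): all voices busy, STEAL voice 1 (pitch 78, oldest) -> assign | voices=[75 61 85]
Op 6: note_off(61): free voice 1 | voices=[75 - 85]
Op 7: note_on(70): voice 1 is free -> assigned | voices=[75 70 85]
Op 8: note_off(75): free voice 0 | voices=[- 70 85]
Op 9: note_on(77): voice 0 is free -> assigned | voices=[77 70 85]

Answer: 77 70 85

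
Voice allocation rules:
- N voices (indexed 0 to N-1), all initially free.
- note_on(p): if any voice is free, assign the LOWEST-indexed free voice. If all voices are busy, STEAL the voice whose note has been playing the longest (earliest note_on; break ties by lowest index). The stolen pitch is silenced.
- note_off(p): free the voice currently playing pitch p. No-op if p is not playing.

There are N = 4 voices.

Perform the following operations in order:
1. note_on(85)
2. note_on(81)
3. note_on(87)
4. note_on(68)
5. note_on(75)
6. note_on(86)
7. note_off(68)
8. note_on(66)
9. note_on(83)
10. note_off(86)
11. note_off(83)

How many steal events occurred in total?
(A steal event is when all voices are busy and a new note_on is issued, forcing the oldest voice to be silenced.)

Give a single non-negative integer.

Op 1: note_on(85): voice 0 is free -> assigned | voices=[85 - - -]
Op 2: note_on(81): voice 1 is free -> assigned | voices=[85 81 - -]
Op 3: note_on(87): voice 2 is free -> assigned | voices=[85 81 87 -]
Op 4: note_on(68): voice 3 is free -> assigned | voices=[85 81 87 68]
Op 5: note_on(75): all voices busy, STEAL voice 0 (pitch 85, oldest) -> assign | voices=[75 81 87 68]
Op 6: note_on(86): all voices busy, STEAL voice 1 (pitch 81, oldest) -> assign | voices=[75 86 87 68]
Op 7: note_off(68): free voice 3 | voices=[75 86 87 -]
Op 8: note_on(66): voice 3 is free -> assigned | voices=[75 86 87 66]
Op 9: note_on(83): all voices busy, STEAL voice 2 (pitch 87, oldest) -> assign | voices=[75 86 83 66]
Op 10: note_off(86): free voice 1 | voices=[75 - 83 66]
Op 11: note_off(83): free voice 2 | voices=[75 - - 66]

Answer: 3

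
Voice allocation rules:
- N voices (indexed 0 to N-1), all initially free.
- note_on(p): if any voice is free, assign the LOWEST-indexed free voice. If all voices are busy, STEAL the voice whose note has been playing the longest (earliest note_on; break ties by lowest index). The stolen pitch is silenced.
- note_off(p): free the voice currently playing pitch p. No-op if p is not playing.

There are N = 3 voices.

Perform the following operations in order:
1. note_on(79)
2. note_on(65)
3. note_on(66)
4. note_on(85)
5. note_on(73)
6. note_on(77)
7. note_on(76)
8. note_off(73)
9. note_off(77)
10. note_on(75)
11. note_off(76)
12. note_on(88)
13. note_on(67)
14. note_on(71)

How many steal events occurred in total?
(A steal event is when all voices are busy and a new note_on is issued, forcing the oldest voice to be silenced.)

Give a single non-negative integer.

Op 1: note_on(79): voice 0 is free -> assigned | voices=[79 - -]
Op 2: note_on(65): voice 1 is free -> assigned | voices=[79 65 -]
Op 3: note_on(66): voice 2 is free -> assigned | voices=[79 65 66]
Op 4: note_on(85): all voices busy, STEAL voice 0 (pitch 79, oldest) -> assign | voices=[85 65 66]
Op 5: note_on(73): all voices busy, STEAL voice 1 (pitch 65, oldest) -> assign | voices=[85 73 66]
Op 6: note_on(77): all voices busy, STEAL voice 2 (pitch 66, oldest) -> assign | voices=[85 73 77]
Op 7: note_on(76): all voices busy, STEAL voice 0 (pitch 85, oldest) -> assign | voices=[76 73 77]
Op 8: note_off(73): free voice 1 | voices=[76 - 77]
Op 9: note_off(77): free voice 2 | voices=[76 - -]
Op 10: note_on(75): voice 1 is free -> assigned | voices=[76 75 -]
Op 11: note_off(76): free voice 0 | voices=[- 75 -]
Op 12: note_on(88): voice 0 is free -> assigned | voices=[88 75 -]
Op 13: note_on(67): voice 2 is free -> assigned | voices=[88 75 67]
Op 14: note_on(71): all voices busy, STEAL voice 1 (pitch 75, oldest) -> assign | voices=[88 71 67]

Answer: 5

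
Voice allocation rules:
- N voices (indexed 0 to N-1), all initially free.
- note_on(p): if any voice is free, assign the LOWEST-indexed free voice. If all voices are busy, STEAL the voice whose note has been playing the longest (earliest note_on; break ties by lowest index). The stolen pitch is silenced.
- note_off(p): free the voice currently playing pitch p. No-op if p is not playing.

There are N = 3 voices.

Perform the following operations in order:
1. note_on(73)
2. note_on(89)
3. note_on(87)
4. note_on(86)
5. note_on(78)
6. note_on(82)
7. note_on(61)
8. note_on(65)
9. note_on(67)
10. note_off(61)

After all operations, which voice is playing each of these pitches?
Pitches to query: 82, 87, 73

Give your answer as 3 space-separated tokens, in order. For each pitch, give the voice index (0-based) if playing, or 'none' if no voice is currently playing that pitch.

Answer: none none none

Derivation:
Op 1: note_on(73): voice 0 is free -> assigned | voices=[73 - -]
Op 2: note_on(89): voice 1 is free -> assigned | voices=[73 89 -]
Op 3: note_on(87): voice 2 is free -> assigned | voices=[73 89 87]
Op 4: note_on(86): all voices busy, STEAL voice 0 (pitch 73, oldest) -> assign | voices=[86 89 87]
Op 5: note_on(78): all voices busy, STEAL voice 1 (pitch 89, oldest) -> assign | voices=[86 78 87]
Op 6: note_on(82): all voices busy, STEAL voice 2 (pitch 87, oldest) -> assign | voices=[86 78 82]
Op 7: note_on(61): all voices busy, STEAL voice 0 (pitch 86, oldest) -> assign | voices=[61 78 82]
Op 8: note_on(65): all voices busy, STEAL voice 1 (pitch 78, oldest) -> assign | voices=[61 65 82]
Op 9: note_on(67): all voices busy, STEAL voice 2 (pitch 82, oldest) -> assign | voices=[61 65 67]
Op 10: note_off(61): free voice 0 | voices=[- 65 67]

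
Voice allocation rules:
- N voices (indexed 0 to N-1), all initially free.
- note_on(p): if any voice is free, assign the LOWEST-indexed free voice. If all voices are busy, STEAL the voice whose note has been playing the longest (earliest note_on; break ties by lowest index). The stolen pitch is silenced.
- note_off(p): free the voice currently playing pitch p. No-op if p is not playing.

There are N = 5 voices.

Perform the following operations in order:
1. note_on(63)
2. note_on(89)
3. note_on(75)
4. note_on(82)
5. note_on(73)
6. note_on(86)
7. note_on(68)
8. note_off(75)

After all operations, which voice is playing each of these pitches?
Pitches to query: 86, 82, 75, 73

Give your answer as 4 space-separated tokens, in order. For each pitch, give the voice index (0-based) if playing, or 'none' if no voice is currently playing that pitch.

Answer: 0 3 none 4

Derivation:
Op 1: note_on(63): voice 0 is free -> assigned | voices=[63 - - - -]
Op 2: note_on(89): voice 1 is free -> assigned | voices=[63 89 - - -]
Op 3: note_on(75): voice 2 is free -> assigned | voices=[63 89 75 - -]
Op 4: note_on(82): voice 3 is free -> assigned | voices=[63 89 75 82 -]
Op 5: note_on(73): voice 4 is free -> assigned | voices=[63 89 75 82 73]
Op 6: note_on(86): all voices busy, STEAL voice 0 (pitch 63, oldest) -> assign | voices=[86 89 75 82 73]
Op 7: note_on(68): all voices busy, STEAL voice 1 (pitch 89, oldest) -> assign | voices=[86 68 75 82 73]
Op 8: note_off(75): free voice 2 | voices=[86 68 - 82 73]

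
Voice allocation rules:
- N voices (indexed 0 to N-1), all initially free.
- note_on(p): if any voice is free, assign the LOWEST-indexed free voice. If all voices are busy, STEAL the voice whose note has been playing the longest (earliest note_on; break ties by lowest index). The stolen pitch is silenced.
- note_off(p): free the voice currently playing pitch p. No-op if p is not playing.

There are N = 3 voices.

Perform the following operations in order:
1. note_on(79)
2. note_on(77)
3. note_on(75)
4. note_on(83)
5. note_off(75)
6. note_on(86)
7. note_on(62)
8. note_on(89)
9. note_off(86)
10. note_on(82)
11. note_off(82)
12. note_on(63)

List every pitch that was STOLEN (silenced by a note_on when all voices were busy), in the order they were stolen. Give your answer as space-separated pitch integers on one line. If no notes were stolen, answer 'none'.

Op 1: note_on(79): voice 0 is free -> assigned | voices=[79 - -]
Op 2: note_on(77): voice 1 is free -> assigned | voices=[79 77 -]
Op 3: note_on(75): voice 2 is free -> assigned | voices=[79 77 75]
Op 4: note_on(83): all voices busy, STEAL voice 0 (pitch 79, oldest) -> assign | voices=[83 77 75]
Op 5: note_off(75): free voice 2 | voices=[83 77 -]
Op 6: note_on(86): voice 2 is free -> assigned | voices=[83 77 86]
Op 7: note_on(62): all voices busy, STEAL voice 1 (pitch 77, oldest) -> assign | voices=[83 62 86]
Op 8: note_on(89): all voices busy, STEAL voice 0 (pitch 83, oldest) -> assign | voices=[89 62 86]
Op 9: note_off(86): free voice 2 | voices=[89 62 -]
Op 10: note_on(82): voice 2 is free -> assigned | voices=[89 62 82]
Op 11: note_off(82): free voice 2 | voices=[89 62 -]
Op 12: note_on(63): voice 2 is free -> assigned | voices=[89 62 63]

Answer: 79 77 83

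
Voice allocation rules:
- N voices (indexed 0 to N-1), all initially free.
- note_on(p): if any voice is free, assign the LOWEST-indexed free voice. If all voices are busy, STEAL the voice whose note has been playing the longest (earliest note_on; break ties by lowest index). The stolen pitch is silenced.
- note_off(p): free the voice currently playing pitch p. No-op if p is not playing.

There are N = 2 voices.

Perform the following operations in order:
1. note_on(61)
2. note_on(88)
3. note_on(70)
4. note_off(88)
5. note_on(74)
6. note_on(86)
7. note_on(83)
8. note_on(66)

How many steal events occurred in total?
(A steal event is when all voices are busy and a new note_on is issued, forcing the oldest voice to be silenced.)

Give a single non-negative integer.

Answer: 4

Derivation:
Op 1: note_on(61): voice 0 is free -> assigned | voices=[61 -]
Op 2: note_on(88): voice 1 is free -> assigned | voices=[61 88]
Op 3: note_on(70): all voices busy, STEAL voice 0 (pitch 61, oldest) -> assign | voices=[70 88]
Op 4: note_off(88): free voice 1 | voices=[70 -]
Op 5: note_on(74): voice 1 is free -> assigned | voices=[70 74]
Op 6: note_on(86): all voices busy, STEAL voice 0 (pitch 70, oldest) -> assign | voices=[86 74]
Op 7: note_on(83): all voices busy, STEAL voice 1 (pitch 74, oldest) -> assign | voices=[86 83]
Op 8: note_on(66): all voices busy, STEAL voice 0 (pitch 86, oldest) -> assign | voices=[66 83]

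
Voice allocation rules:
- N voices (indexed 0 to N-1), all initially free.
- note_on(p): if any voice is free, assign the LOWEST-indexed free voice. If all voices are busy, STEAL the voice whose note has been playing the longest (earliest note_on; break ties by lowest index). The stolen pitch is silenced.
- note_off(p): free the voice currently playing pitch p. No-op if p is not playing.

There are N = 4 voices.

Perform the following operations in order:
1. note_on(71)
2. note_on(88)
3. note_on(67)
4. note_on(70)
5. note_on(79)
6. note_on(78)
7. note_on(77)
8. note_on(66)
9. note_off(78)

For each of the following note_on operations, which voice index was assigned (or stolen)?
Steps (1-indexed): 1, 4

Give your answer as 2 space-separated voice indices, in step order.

Answer: 0 3

Derivation:
Op 1: note_on(71): voice 0 is free -> assigned | voices=[71 - - -]
Op 2: note_on(88): voice 1 is free -> assigned | voices=[71 88 - -]
Op 3: note_on(67): voice 2 is free -> assigned | voices=[71 88 67 -]
Op 4: note_on(70): voice 3 is free -> assigned | voices=[71 88 67 70]
Op 5: note_on(79): all voices busy, STEAL voice 0 (pitch 71, oldest) -> assign | voices=[79 88 67 70]
Op 6: note_on(78): all voices busy, STEAL voice 1 (pitch 88, oldest) -> assign | voices=[79 78 67 70]
Op 7: note_on(77): all voices busy, STEAL voice 2 (pitch 67, oldest) -> assign | voices=[79 78 77 70]
Op 8: note_on(66): all voices busy, STEAL voice 3 (pitch 70, oldest) -> assign | voices=[79 78 77 66]
Op 9: note_off(78): free voice 1 | voices=[79 - 77 66]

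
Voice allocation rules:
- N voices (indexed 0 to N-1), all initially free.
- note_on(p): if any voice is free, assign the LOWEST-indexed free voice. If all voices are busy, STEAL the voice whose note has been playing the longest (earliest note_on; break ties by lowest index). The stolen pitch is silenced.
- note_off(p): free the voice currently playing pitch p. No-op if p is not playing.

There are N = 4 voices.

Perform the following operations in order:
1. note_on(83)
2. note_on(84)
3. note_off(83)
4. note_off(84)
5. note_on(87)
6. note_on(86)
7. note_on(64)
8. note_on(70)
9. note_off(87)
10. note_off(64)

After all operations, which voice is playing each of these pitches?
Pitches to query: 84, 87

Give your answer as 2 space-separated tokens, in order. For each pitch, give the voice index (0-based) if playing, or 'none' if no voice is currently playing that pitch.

Answer: none none

Derivation:
Op 1: note_on(83): voice 0 is free -> assigned | voices=[83 - - -]
Op 2: note_on(84): voice 1 is free -> assigned | voices=[83 84 - -]
Op 3: note_off(83): free voice 0 | voices=[- 84 - -]
Op 4: note_off(84): free voice 1 | voices=[- - - -]
Op 5: note_on(87): voice 0 is free -> assigned | voices=[87 - - -]
Op 6: note_on(86): voice 1 is free -> assigned | voices=[87 86 - -]
Op 7: note_on(64): voice 2 is free -> assigned | voices=[87 86 64 -]
Op 8: note_on(70): voice 3 is free -> assigned | voices=[87 86 64 70]
Op 9: note_off(87): free voice 0 | voices=[- 86 64 70]
Op 10: note_off(64): free voice 2 | voices=[- 86 - 70]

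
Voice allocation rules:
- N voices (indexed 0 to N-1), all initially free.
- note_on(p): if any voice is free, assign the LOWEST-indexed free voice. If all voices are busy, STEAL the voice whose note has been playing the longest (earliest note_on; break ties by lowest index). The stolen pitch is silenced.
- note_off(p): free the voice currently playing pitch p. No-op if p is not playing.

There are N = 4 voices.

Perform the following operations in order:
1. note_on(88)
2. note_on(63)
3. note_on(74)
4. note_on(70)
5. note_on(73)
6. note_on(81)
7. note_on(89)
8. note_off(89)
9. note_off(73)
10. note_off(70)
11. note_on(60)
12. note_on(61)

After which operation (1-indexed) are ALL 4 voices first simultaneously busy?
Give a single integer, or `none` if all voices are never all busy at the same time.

Op 1: note_on(88): voice 0 is free -> assigned | voices=[88 - - -]
Op 2: note_on(63): voice 1 is free -> assigned | voices=[88 63 - -]
Op 3: note_on(74): voice 2 is free -> assigned | voices=[88 63 74 -]
Op 4: note_on(70): voice 3 is free -> assigned | voices=[88 63 74 70]
Op 5: note_on(73): all voices busy, STEAL voice 0 (pitch 88, oldest) -> assign | voices=[73 63 74 70]
Op 6: note_on(81): all voices busy, STEAL voice 1 (pitch 63, oldest) -> assign | voices=[73 81 74 70]
Op 7: note_on(89): all voices busy, STEAL voice 2 (pitch 74, oldest) -> assign | voices=[73 81 89 70]
Op 8: note_off(89): free voice 2 | voices=[73 81 - 70]
Op 9: note_off(73): free voice 0 | voices=[- 81 - 70]
Op 10: note_off(70): free voice 3 | voices=[- 81 - -]
Op 11: note_on(60): voice 0 is free -> assigned | voices=[60 81 - -]
Op 12: note_on(61): voice 2 is free -> assigned | voices=[60 81 61 -]

Answer: 4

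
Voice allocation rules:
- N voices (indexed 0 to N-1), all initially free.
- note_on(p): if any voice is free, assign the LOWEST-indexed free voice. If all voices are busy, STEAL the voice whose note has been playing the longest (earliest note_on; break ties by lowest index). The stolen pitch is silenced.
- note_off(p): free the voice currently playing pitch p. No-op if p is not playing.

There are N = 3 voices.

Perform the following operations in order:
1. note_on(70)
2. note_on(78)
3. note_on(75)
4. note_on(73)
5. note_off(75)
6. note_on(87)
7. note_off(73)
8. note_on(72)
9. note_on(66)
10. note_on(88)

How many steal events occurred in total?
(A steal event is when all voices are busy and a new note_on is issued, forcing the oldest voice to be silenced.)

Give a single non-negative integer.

Answer: 3

Derivation:
Op 1: note_on(70): voice 0 is free -> assigned | voices=[70 - -]
Op 2: note_on(78): voice 1 is free -> assigned | voices=[70 78 -]
Op 3: note_on(75): voice 2 is free -> assigned | voices=[70 78 75]
Op 4: note_on(73): all voices busy, STEAL voice 0 (pitch 70, oldest) -> assign | voices=[73 78 75]
Op 5: note_off(75): free voice 2 | voices=[73 78 -]
Op 6: note_on(87): voice 2 is free -> assigned | voices=[73 78 87]
Op 7: note_off(73): free voice 0 | voices=[- 78 87]
Op 8: note_on(72): voice 0 is free -> assigned | voices=[72 78 87]
Op 9: note_on(66): all voices busy, STEAL voice 1 (pitch 78, oldest) -> assign | voices=[72 66 87]
Op 10: note_on(88): all voices busy, STEAL voice 2 (pitch 87, oldest) -> assign | voices=[72 66 88]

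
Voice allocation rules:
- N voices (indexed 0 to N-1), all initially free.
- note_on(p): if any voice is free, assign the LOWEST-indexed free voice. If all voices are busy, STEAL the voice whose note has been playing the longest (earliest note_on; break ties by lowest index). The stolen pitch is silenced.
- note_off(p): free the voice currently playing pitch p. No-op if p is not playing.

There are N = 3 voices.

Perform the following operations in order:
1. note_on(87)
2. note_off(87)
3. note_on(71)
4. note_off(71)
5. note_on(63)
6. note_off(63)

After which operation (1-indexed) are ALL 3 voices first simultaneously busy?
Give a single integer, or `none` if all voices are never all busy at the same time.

Answer: none

Derivation:
Op 1: note_on(87): voice 0 is free -> assigned | voices=[87 - -]
Op 2: note_off(87): free voice 0 | voices=[- - -]
Op 3: note_on(71): voice 0 is free -> assigned | voices=[71 - -]
Op 4: note_off(71): free voice 0 | voices=[- - -]
Op 5: note_on(63): voice 0 is free -> assigned | voices=[63 - -]
Op 6: note_off(63): free voice 0 | voices=[- - -]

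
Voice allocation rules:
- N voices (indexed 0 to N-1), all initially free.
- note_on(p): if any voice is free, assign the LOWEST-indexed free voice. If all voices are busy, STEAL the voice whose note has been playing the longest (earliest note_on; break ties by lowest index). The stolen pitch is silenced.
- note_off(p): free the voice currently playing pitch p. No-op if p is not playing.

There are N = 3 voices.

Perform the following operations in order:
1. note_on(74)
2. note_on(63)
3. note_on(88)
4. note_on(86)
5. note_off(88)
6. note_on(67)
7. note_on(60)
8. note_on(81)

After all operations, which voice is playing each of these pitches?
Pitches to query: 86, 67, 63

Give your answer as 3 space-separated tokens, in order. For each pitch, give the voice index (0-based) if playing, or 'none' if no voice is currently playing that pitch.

Answer: none 2 none

Derivation:
Op 1: note_on(74): voice 0 is free -> assigned | voices=[74 - -]
Op 2: note_on(63): voice 1 is free -> assigned | voices=[74 63 -]
Op 3: note_on(88): voice 2 is free -> assigned | voices=[74 63 88]
Op 4: note_on(86): all voices busy, STEAL voice 0 (pitch 74, oldest) -> assign | voices=[86 63 88]
Op 5: note_off(88): free voice 2 | voices=[86 63 -]
Op 6: note_on(67): voice 2 is free -> assigned | voices=[86 63 67]
Op 7: note_on(60): all voices busy, STEAL voice 1 (pitch 63, oldest) -> assign | voices=[86 60 67]
Op 8: note_on(81): all voices busy, STEAL voice 0 (pitch 86, oldest) -> assign | voices=[81 60 67]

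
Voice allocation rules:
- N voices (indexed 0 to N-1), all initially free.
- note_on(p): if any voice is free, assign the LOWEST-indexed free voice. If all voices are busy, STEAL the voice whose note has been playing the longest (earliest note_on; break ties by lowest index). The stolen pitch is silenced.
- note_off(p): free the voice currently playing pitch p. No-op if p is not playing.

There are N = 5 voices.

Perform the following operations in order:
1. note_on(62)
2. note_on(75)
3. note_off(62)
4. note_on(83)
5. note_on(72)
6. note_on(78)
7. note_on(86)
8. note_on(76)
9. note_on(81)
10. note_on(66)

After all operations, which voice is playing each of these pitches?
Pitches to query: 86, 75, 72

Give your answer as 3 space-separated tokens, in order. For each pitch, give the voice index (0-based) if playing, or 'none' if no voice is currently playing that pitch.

Op 1: note_on(62): voice 0 is free -> assigned | voices=[62 - - - -]
Op 2: note_on(75): voice 1 is free -> assigned | voices=[62 75 - - -]
Op 3: note_off(62): free voice 0 | voices=[- 75 - - -]
Op 4: note_on(83): voice 0 is free -> assigned | voices=[83 75 - - -]
Op 5: note_on(72): voice 2 is free -> assigned | voices=[83 75 72 - -]
Op 6: note_on(78): voice 3 is free -> assigned | voices=[83 75 72 78 -]
Op 7: note_on(86): voice 4 is free -> assigned | voices=[83 75 72 78 86]
Op 8: note_on(76): all voices busy, STEAL voice 1 (pitch 75, oldest) -> assign | voices=[83 76 72 78 86]
Op 9: note_on(81): all voices busy, STEAL voice 0 (pitch 83, oldest) -> assign | voices=[81 76 72 78 86]
Op 10: note_on(66): all voices busy, STEAL voice 2 (pitch 72, oldest) -> assign | voices=[81 76 66 78 86]

Answer: 4 none none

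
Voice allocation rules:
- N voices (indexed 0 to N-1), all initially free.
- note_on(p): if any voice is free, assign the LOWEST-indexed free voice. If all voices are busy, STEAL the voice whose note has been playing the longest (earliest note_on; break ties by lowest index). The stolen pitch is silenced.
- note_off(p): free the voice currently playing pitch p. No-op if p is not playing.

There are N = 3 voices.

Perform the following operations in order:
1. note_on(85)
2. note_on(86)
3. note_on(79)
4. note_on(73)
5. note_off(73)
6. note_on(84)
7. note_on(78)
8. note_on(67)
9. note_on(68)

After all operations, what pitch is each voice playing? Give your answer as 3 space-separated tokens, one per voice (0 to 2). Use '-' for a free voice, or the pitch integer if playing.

Op 1: note_on(85): voice 0 is free -> assigned | voices=[85 - -]
Op 2: note_on(86): voice 1 is free -> assigned | voices=[85 86 -]
Op 3: note_on(79): voice 2 is free -> assigned | voices=[85 86 79]
Op 4: note_on(73): all voices busy, STEAL voice 0 (pitch 85, oldest) -> assign | voices=[73 86 79]
Op 5: note_off(73): free voice 0 | voices=[- 86 79]
Op 6: note_on(84): voice 0 is free -> assigned | voices=[84 86 79]
Op 7: note_on(78): all voices busy, STEAL voice 1 (pitch 86, oldest) -> assign | voices=[84 78 79]
Op 8: note_on(67): all voices busy, STEAL voice 2 (pitch 79, oldest) -> assign | voices=[84 78 67]
Op 9: note_on(68): all voices busy, STEAL voice 0 (pitch 84, oldest) -> assign | voices=[68 78 67]

Answer: 68 78 67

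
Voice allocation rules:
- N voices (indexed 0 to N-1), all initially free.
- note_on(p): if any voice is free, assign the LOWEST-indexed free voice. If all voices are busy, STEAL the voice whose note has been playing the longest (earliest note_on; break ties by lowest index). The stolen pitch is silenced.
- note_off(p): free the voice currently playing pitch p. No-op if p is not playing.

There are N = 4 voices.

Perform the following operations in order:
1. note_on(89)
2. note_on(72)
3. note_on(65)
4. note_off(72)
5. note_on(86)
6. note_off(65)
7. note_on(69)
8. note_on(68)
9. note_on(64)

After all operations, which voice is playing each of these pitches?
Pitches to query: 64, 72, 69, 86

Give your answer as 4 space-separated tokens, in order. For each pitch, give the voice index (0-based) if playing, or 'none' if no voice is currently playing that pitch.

Op 1: note_on(89): voice 0 is free -> assigned | voices=[89 - - -]
Op 2: note_on(72): voice 1 is free -> assigned | voices=[89 72 - -]
Op 3: note_on(65): voice 2 is free -> assigned | voices=[89 72 65 -]
Op 4: note_off(72): free voice 1 | voices=[89 - 65 -]
Op 5: note_on(86): voice 1 is free -> assigned | voices=[89 86 65 -]
Op 6: note_off(65): free voice 2 | voices=[89 86 - -]
Op 7: note_on(69): voice 2 is free -> assigned | voices=[89 86 69 -]
Op 8: note_on(68): voice 3 is free -> assigned | voices=[89 86 69 68]
Op 9: note_on(64): all voices busy, STEAL voice 0 (pitch 89, oldest) -> assign | voices=[64 86 69 68]

Answer: 0 none 2 1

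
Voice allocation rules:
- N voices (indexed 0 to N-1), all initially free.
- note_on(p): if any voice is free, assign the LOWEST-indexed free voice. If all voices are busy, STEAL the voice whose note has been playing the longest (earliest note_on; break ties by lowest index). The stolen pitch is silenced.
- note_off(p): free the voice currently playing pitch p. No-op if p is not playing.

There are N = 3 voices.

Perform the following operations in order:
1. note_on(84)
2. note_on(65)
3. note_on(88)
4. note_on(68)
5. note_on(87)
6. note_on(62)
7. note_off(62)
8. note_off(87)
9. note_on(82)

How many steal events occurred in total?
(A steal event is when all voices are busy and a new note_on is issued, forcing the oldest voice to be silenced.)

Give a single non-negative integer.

Op 1: note_on(84): voice 0 is free -> assigned | voices=[84 - -]
Op 2: note_on(65): voice 1 is free -> assigned | voices=[84 65 -]
Op 3: note_on(88): voice 2 is free -> assigned | voices=[84 65 88]
Op 4: note_on(68): all voices busy, STEAL voice 0 (pitch 84, oldest) -> assign | voices=[68 65 88]
Op 5: note_on(87): all voices busy, STEAL voice 1 (pitch 65, oldest) -> assign | voices=[68 87 88]
Op 6: note_on(62): all voices busy, STEAL voice 2 (pitch 88, oldest) -> assign | voices=[68 87 62]
Op 7: note_off(62): free voice 2 | voices=[68 87 -]
Op 8: note_off(87): free voice 1 | voices=[68 - -]
Op 9: note_on(82): voice 1 is free -> assigned | voices=[68 82 -]

Answer: 3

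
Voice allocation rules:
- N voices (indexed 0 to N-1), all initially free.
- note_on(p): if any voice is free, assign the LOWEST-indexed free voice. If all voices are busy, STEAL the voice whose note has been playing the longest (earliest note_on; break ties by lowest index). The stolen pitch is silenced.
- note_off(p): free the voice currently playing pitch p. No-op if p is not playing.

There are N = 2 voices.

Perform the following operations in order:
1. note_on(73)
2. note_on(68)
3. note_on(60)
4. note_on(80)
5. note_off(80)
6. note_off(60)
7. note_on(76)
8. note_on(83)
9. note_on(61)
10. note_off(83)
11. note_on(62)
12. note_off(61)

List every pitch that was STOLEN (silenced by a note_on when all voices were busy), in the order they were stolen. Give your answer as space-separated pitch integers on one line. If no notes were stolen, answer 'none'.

Op 1: note_on(73): voice 0 is free -> assigned | voices=[73 -]
Op 2: note_on(68): voice 1 is free -> assigned | voices=[73 68]
Op 3: note_on(60): all voices busy, STEAL voice 0 (pitch 73, oldest) -> assign | voices=[60 68]
Op 4: note_on(80): all voices busy, STEAL voice 1 (pitch 68, oldest) -> assign | voices=[60 80]
Op 5: note_off(80): free voice 1 | voices=[60 -]
Op 6: note_off(60): free voice 0 | voices=[- -]
Op 7: note_on(76): voice 0 is free -> assigned | voices=[76 -]
Op 8: note_on(83): voice 1 is free -> assigned | voices=[76 83]
Op 9: note_on(61): all voices busy, STEAL voice 0 (pitch 76, oldest) -> assign | voices=[61 83]
Op 10: note_off(83): free voice 1 | voices=[61 -]
Op 11: note_on(62): voice 1 is free -> assigned | voices=[61 62]
Op 12: note_off(61): free voice 0 | voices=[- 62]

Answer: 73 68 76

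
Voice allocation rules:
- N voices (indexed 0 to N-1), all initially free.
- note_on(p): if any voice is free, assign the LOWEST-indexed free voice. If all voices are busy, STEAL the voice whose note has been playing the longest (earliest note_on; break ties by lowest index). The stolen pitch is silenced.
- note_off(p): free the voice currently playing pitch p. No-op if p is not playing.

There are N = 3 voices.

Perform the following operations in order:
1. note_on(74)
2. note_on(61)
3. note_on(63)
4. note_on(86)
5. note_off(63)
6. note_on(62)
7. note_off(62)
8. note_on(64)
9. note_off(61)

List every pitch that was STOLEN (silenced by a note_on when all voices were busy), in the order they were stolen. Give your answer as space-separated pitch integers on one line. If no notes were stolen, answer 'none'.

Answer: 74

Derivation:
Op 1: note_on(74): voice 0 is free -> assigned | voices=[74 - -]
Op 2: note_on(61): voice 1 is free -> assigned | voices=[74 61 -]
Op 3: note_on(63): voice 2 is free -> assigned | voices=[74 61 63]
Op 4: note_on(86): all voices busy, STEAL voice 0 (pitch 74, oldest) -> assign | voices=[86 61 63]
Op 5: note_off(63): free voice 2 | voices=[86 61 -]
Op 6: note_on(62): voice 2 is free -> assigned | voices=[86 61 62]
Op 7: note_off(62): free voice 2 | voices=[86 61 -]
Op 8: note_on(64): voice 2 is free -> assigned | voices=[86 61 64]
Op 9: note_off(61): free voice 1 | voices=[86 - 64]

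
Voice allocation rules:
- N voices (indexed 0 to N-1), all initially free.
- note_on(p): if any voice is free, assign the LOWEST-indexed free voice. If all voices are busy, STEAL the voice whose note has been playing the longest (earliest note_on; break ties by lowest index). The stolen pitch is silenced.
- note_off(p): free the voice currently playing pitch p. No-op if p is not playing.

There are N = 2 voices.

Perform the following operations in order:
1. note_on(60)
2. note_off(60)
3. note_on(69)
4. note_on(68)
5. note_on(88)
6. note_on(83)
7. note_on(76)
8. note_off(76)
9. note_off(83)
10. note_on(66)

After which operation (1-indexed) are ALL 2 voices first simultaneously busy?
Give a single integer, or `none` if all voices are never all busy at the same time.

Op 1: note_on(60): voice 0 is free -> assigned | voices=[60 -]
Op 2: note_off(60): free voice 0 | voices=[- -]
Op 3: note_on(69): voice 0 is free -> assigned | voices=[69 -]
Op 4: note_on(68): voice 1 is free -> assigned | voices=[69 68]
Op 5: note_on(88): all voices busy, STEAL voice 0 (pitch 69, oldest) -> assign | voices=[88 68]
Op 6: note_on(83): all voices busy, STEAL voice 1 (pitch 68, oldest) -> assign | voices=[88 83]
Op 7: note_on(76): all voices busy, STEAL voice 0 (pitch 88, oldest) -> assign | voices=[76 83]
Op 8: note_off(76): free voice 0 | voices=[- 83]
Op 9: note_off(83): free voice 1 | voices=[- -]
Op 10: note_on(66): voice 0 is free -> assigned | voices=[66 -]

Answer: 4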